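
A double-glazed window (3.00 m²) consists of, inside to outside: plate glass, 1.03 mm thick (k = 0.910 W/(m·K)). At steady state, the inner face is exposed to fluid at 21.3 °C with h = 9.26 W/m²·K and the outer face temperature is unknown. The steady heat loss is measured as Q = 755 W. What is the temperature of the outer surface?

Series resistances:
  R_conv,in = 1/(hA) = 1/(9.26·3.00) = 0.03600 K/W
  R_plate glass = L/(kA) = 0.00103/(0.910·3.00) = 3.773×10^-4 K/W
ΣR = 0.03637 K/W
ΔT = Q·ΣR = 755 × 0.03637 = 27.46 K
Heat flows outward, so T_out = T_in − ΔT = 21.3 − 27.46 = -6.16 °C

T_out = -6.16 °C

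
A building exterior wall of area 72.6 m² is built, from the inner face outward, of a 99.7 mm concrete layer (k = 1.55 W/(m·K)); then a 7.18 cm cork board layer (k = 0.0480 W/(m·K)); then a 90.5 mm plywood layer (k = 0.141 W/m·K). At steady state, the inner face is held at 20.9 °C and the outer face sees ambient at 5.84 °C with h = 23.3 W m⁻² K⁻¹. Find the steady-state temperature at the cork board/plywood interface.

T = 10.4 °C

Resistance network (inner→outer):
  R_concrete = L/(kA) = 0.0997/(1.55·72.6) = 8.860×10^-4 K/W
  R_cork board = L/(kA) = 0.0718/(0.0480·72.6) = 0.02060 K/W
  R_plywood = L/(kA) = 0.0905/(0.141·72.6) = 0.008841 K/W
  R_conv,out = 1/(hA) = 1/(23.3·72.6) = 5.912×10^-4 K/W
ΣR = 8.860×10^-4 + 0.02060 + 0.008841 + 5.912×10^-4 = 0.03092 K/W
Q = ΔT/ΣR = (20.9 °C − 5.84 °C)/0.03092 = 487.1 W
From the inner boundary to the cork board/plywood interface, ΣR_partial = 0.02149 K/W.
T_interface = T_in − Q·ΣR_partial = 20.9 °C − (487.1)(0.02149) = 10.4 °C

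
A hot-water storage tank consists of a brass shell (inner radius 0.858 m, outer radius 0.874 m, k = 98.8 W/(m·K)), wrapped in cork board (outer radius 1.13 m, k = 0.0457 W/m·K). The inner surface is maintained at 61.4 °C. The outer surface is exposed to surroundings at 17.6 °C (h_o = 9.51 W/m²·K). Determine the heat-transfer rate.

Treat each layer as a resistance in series:
  R_brass = (1/0.858 − 1/0.874)/(4πk) = 0.02134/(4π·98.8) = 1.719×10^-5 K/W
  R_cork board = (1/0.874 − 1/1.13)/(4πk) = 0.2592/(4π·0.0457) = 0.4514 K/W
  R_conv,out = 1/(4πr²h) = 1/(4π·1.13²·9.51) = 0.006553 K/W
ΣR = 1.719×10^-5 + 0.4514 + 0.006553 = 0.4580 K/W
Q = ΔT/ΣR = (61.4 °C − 17.6 °C)/0.4580 = 95.6 W

Q = 95.6 W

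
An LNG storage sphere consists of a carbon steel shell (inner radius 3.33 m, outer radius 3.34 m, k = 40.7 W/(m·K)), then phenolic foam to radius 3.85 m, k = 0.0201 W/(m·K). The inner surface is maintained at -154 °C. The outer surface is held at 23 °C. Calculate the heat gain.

Q = 1130 W

Resistance network (inner→outer):
  R_carbon steel = (1/3.33 − 1/3.34)/(4πk) = 8.991×10^-4/(4π·40.7) = 1.758×10^-6 K/W
  R_phenolic foam = (1/3.34 − 1/3.85)/(4πk) = 0.03966/(4π·0.0201) = 0.1570 K/W
ΣR = 1.758×10^-6 + 0.1570 = 0.1570 K/W
Q = ΔT/ΣR = (-154 °C − 23 °C)/0.1570 = -1130 W
(Negative Q ⇒ heat flows inward; heat gain = 1130 W.)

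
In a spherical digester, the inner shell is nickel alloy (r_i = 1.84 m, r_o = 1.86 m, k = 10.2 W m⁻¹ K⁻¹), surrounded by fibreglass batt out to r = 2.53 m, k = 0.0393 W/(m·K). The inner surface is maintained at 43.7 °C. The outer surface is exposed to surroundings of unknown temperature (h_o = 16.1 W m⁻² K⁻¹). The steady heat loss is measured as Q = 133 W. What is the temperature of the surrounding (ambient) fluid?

T_out = 5.25 °C

Sum the resistances:
  R_nickel alloy = (1/1.84 − 1/1.86)/(4πk) = 0.005844/(4π·10.2) = 4.559×10^-5 K/W
  R_fibreglass batt = (1/1.86 − 1/2.53)/(4πk) = 0.1424/(4π·0.0393) = 0.2883 K/W
  R_conv,out = 1/(4πr²h) = 1/(4π·2.53²·16.1) = 7.722×10^-4 K/W
ΣR = 0.2891 K/W
ΔT = Q·ΣR = 133 × 0.2891 = 38.45 K
Heat flows outward, so T_out = T_in − ΔT = 43.7 − 38.45 = 5.25 °C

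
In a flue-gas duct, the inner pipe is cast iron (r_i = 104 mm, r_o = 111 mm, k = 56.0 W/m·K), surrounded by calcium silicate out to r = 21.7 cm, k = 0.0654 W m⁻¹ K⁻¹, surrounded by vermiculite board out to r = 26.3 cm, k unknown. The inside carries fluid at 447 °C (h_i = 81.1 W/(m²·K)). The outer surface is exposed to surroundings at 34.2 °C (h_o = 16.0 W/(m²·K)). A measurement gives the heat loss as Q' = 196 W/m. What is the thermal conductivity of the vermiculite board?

ΣR = ΔT/Q' = |447 − 34.2|/196 = 2.106 m·K/W
Known resistances:
  R'_conv,in = 1/(2πr h) = 1/(2π·0.104·81.1) = 0.01887 m·K/W
  R'_cast iron = ln(0.111/0.104)/(2πk) = 0.06514/(2π·56.0) = 1.851×10^-4 m·K/W
  R'_calcium silicate = ln(0.217/0.111)/(2πk) = 0.6704/(2π·0.0654) = 1.631 m·K/W
  R'_conv,out = 1/(2πr h) = 1/(2π·0.263·16.0) = 0.03782 m·K/W
R_vermiculite board = ΣR − ΣR_known = 2.106 − 1.688 = 0.4180 m·K/W
ln(r₂/r₁)/(2πk) = 0.4180 ⇒ k = 0.1923/(2π·0.4180) = 0.0732 W/m·K

k = 0.0732 W/m·K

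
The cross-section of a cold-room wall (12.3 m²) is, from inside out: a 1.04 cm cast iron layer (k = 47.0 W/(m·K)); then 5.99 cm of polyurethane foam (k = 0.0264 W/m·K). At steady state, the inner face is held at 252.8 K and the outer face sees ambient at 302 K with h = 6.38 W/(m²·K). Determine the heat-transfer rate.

Q = 249 W

Series thermal resistances, inner to outer:
  R_cast iron = L/(kA) = 0.0104/(47.0·12.3) = 1.799×10^-5 K/W
  R_polyurethane foam = L/(kA) = 0.0599/(0.0264·12.3) = 0.1845 K/W
  R_conv,out = 1/(hA) = 1/(6.38·12.3) = 0.01274 K/W
ΣR = 1.799×10^-5 + 0.1845 + 0.01274 = 0.1973 K/W
Q = ΔT/ΣR = (252.8 K − 302 K)/0.1973 = -249 W
(Negative Q ⇒ heat flows inward; heat gain = 249 W.)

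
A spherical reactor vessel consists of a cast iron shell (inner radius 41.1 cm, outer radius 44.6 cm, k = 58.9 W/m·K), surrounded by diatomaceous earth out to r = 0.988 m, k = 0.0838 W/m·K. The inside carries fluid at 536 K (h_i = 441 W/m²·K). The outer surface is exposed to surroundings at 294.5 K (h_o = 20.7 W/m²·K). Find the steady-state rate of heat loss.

Treat each layer as a resistance in series:
  R_conv,in = 1/(4πr²h) = 1/(4π·0.411²·441) = 0.001068 K/W
  R_cast iron = (1/0.411 − 1/0.446)/(4πk) = 0.1909/(4π·58.9) = 2.580×10^-4 K/W
  R_diatomaceous earth = (1/0.446 − 1/0.988)/(4πk) = 1.230/(4π·0.0838) = 1.168 K/W
  R_conv,out = 1/(4πr²h) = 1/(4π·0.988²·20.7) = 0.003938 K/W
ΣR = 0.001068 + 2.580×10^-4 + 1.168 + 0.003938 = 1.173 K/W
Q = ΔT/ΣR = (536 K − 294.5 K)/1.173 = 206 W

Q = 206 W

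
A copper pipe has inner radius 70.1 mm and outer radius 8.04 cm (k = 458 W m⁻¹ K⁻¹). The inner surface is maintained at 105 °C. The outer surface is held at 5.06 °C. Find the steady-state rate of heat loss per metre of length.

Q' = 2.10×10^6 W/m

Q' = 2πk·ΔT/ln(r₂/r₁) = 2π × 458 × 99.94 / ln(0.0804/0.0701) = 2.10×10^6 W/m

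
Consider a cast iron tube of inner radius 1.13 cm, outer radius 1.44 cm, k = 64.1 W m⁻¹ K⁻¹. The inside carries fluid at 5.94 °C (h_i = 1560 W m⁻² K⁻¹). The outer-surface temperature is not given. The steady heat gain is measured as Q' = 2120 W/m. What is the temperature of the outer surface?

Series resistances:
  R'_conv,in = 1/(2πr h) = 1/(2π·0.0113·1560) = 0.009029 m·K/W
  R'_cast iron = ln(0.0144/0.0113)/(2πk) = 0.2424/(2π·64.1) = 6.019×10^-4 m·K/W
ΣR = 0.009630 m·K/W
ΔT = Q'·ΣR = 2120 × 0.009630 = 20.42 K
Heat flows inward, so T_out = T_in + ΔT = 5.94 + 20.42 = 26.4 °C

T_out = 26.4 °C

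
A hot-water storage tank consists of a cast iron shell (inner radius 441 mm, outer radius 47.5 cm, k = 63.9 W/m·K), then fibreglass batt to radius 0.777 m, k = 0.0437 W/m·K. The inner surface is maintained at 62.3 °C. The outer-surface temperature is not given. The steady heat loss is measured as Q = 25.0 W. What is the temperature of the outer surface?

T_out = 25.0 °C

Series resistances:
  R_cast iron = (1/0.441 − 1/0.475)/(4πk) = 0.1623/(4π·63.9) = 2.021×10^-4 K/W
  R_fibreglass batt = (1/0.475 − 1/0.777)/(4πk) = 0.8183/(4π·0.0437) = 1.490 K/W
ΣR = 1.490 K/W
ΔT = Q·ΣR = 25.0 × 1.490 = 37.25 K
Heat flows outward, so T_out = T_in − ΔT = 62.3 − 37.25 = 25.0 °C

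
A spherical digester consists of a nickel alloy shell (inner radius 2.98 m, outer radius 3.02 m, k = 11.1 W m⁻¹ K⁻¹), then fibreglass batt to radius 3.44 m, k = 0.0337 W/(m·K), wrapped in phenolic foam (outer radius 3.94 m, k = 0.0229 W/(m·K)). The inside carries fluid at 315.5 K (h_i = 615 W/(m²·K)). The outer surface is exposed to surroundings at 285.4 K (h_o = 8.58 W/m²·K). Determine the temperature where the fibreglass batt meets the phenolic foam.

T = 302.7 K

Treat each layer as a resistance in series:
  R_conv,in = 1/(4πr²h) = 1/(4π·2.98²·615) = 1.457×10^-5 K/W
  R_nickel alloy = (1/2.98 − 1/3.02)/(4πk) = 0.004445/(4π·11.1) = 3.186×10^-5 K/W
  R_fibreglass batt = (1/3.02 − 1/3.44)/(4πk) = 0.04043/(4π·0.0337) = 0.09546 K/W
  R_phenolic foam = (1/3.44 − 1/3.94)/(4πk) = 0.03689/(4π·0.0229) = 0.1282 K/W
  R_conv,out = 1/(4πr²h) = 1/(4π·3.94²·8.58) = 5.975×10^-4 K/W
ΣR = 1.457×10^-5 + 3.186×10^-5 + 0.09546 + 0.1282 + 5.975×10^-4 = 0.2243 K/W
Q = ΔT/ΣR = (315.5 K − 285.4 K)/0.2243 = 134.2 W
From the inner boundary to the fibreglass batt/phenolic foam interface, ΣR_partial = 0.09551 K/W.
T_interface = T_in − Q·ΣR_partial = 315.5 K − (134.2)(0.09551) = 302.7 K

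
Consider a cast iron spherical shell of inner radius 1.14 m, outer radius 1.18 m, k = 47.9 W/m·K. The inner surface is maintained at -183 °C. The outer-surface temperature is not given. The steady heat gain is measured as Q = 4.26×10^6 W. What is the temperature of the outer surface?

Sum the resistances:
  R_cast iron = (1/1.14 − 1/1.18)/(4πk) = 0.02974/(4π·47.9) = 4.940×10^-5 K/W
ΣR = 4.940×10^-5 K/W
ΔT = Q·ΣR = 4.26×10^6 × 4.940×10^-5 = 210.4 K
Heat flows inward, so T_out = T_in + ΔT = -183 + 210.4 = 27.4 °C

T_out = 27.4 °C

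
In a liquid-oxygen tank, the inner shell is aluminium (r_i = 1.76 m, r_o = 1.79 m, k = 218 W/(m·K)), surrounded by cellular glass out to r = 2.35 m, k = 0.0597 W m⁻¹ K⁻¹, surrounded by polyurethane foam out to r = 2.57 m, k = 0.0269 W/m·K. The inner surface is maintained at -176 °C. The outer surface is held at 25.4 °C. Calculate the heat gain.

Series thermal resistances, inner to outer:
  R_aluminium = (1/1.76 − 1/1.79)/(4πk) = 0.009523/(4π·218) = 3.476×10^-6 K/W
  R_cellular glass = (1/1.79 − 1/2.35)/(4πk) = 0.1331/(4π·0.0597) = 0.1775 K/W
  R_polyurethane foam = (1/2.35 − 1/2.57)/(4πk) = 0.03643/(4π·0.0269) = 0.1078 K/W
ΣR = 3.476×10^-6 + 0.1775 + 0.1078 = 0.2853 K/W
Q = ΔT/ΣR = (-176 °C − 25.4 °C)/0.2853 = -706 W
(Negative Q ⇒ heat flows inward; heat gain = 706 W.)

Q = 706 W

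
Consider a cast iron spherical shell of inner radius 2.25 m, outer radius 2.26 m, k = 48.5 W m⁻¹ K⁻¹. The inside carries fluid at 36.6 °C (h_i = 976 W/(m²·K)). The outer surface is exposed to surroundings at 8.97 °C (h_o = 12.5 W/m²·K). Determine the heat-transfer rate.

Series thermal resistances, inner to outer:
  R_conv,in = 1/(4πr²h) = 1/(4π·2.25²·976) = 1.611×10^-5 K/W
  R_cast iron = (1/2.25 − 1/2.26)/(4πk) = 0.001967/(4π·48.5) = 3.227×10^-6 K/W
  R_conv,out = 1/(4πr²h) = 1/(4π·2.26²·12.5) = 0.001246 K/W
ΣR = 1.611×10^-5 + 3.227×10^-6 + 0.001246 = 0.001265 K/W
Q = ΔT/ΣR = (36.6 °C − 8.97 °C)/0.001265 = 21800 W

Q = 21800 W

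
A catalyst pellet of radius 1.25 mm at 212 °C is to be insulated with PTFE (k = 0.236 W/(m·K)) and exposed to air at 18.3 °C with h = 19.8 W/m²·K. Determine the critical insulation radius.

r_cr = 2.38 cm

For a sphere, r_cr = 2k_ins/h = 2·0.236/19.8 = 0.0238 m = 2.38 cm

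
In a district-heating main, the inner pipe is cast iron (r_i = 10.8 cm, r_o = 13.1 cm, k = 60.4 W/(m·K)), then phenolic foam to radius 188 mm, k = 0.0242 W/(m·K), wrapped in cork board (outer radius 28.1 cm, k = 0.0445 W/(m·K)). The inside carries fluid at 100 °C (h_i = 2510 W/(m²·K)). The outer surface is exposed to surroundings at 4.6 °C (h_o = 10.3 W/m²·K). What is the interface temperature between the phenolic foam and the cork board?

Treat each layer as a resistance in series:
  R'_conv,in = 1/(2πr h) = 1/(2π·0.108·2510) = 5.871×10^-4 m·K/W
  R'_cast iron = ln(0.131/0.108)/(2πk) = 0.1931/(2π·60.4) = 5.087×10^-4 m·K/W
  R'_phenolic foam = ln(0.188/0.131)/(2πk) = 0.3612/(2π·0.0242) = 2.376 m·K/W
  R'_cork board = ln(0.281/0.188)/(2πk) = 0.4019/(2π·0.0445) = 1.437 m·K/W
  R'_conv,out = 1/(2πr h) = 1/(2π·0.281·10.3) = 0.05499 m·K/W
ΣR = 5.871×10^-4 + 5.087×10^-4 + 2.376 + 1.437 + 0.05499 = 3.869 m·K/W
Q' = ΔT/ΣR = (100 °C − 4.6 °C)/3.869 = 24.66 W/m
From the inner boundary to the phenolic foam/cork board interface, ΣR_partial = 2.377 m·K/W.
T_interface = T_in − Q'·ΣR_partial = 100 °C − (24.66)(2.377) = 41.4 °C

T = 41.4 °C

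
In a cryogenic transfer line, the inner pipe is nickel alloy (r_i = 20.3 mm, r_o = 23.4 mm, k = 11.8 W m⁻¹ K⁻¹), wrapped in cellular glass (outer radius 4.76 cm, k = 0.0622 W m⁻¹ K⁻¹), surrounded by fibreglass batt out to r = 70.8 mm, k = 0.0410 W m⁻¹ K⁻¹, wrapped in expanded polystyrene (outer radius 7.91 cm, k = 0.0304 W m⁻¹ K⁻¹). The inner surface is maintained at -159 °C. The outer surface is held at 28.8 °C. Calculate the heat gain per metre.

Q' = 47.7 W/m

Resistance network (inner→outer):
  R'_nickel alloy = ln(0.0234/0.0203)/(2πk) = 0.1421/(2π·11.8) = 0.001917 m·K/W
  R'_cellular glass = ln(0.0476/0.0234)/(2πk) = 0.7101/(2π·0.0622) = 1.817 m·K/W
  R'_fibreglass batt = ln(0.0708/0.0476)/(2πk) = 0.3970/(2π·0.0410) = 1.541 m·K/W
  R'_expanded polystyrene = ln(0.0791/0.0708)/(2πk) = 0.1109/(2π·0.0304) = 0.5804 m·K/W
ΣR = 0.001917 + 1.817 + 1.541 + 0.5804 = 3.940 m·K/W
Q' = ΔT/ΣR = (-159 °C − 28.8 °C)/3.940 = -47.7 W/m
(Negative Q' ⇒ heat flows inward; heat gain = 47.7 W/m.)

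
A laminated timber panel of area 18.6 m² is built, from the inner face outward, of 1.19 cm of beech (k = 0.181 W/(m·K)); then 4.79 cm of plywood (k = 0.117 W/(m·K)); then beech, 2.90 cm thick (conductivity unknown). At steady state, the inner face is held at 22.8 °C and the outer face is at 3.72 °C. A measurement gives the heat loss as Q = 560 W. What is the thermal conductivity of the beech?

ΣR = ΔT/Q = |22.8 − 3.72|/560 = 0.03407 K/W
Known resistances:
  R_beech = L/(kA) = 0.0119/(0.181·18.6) = 0.003535 K/W
  R_plywood = L/(kA) = 0.0479/(0.117·18.6) = 0.02201 K/W
R_beech = ΣR − ΣR_known = 0.03407 − 0.02554 = 0.008530 K/W
L/(kA) = 0.008530 ⇒ k = 0.0290/(0.008530·18.6) = 0.183 W/m·K

k = 0.183 W/m·K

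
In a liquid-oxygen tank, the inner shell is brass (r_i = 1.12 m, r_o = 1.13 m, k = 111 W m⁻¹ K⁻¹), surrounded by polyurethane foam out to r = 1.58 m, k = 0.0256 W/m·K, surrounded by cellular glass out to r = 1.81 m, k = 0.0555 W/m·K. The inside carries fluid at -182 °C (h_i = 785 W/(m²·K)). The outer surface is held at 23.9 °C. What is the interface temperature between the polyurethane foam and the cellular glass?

Resistance network (inner→outer):
  R_conv,in = 1/(4πr²h) = 1/(4π·1.12²·785) = 8.081×10^-5 K/W
  R_brass = (1/1.12 − 1/1.13)/(4πk) = 0.007901/(4π·111) = 5.665×10^-6 K/W
  R_polyurethane foam = (1/1.13 − 1/1.58)/(4πk) = 0.2520/(4π·0.0256) = 0.7835 K/W
  R_cellular glass = (1/1.58 − 1/1.81)/(4πk) = 0.08043/(4π·0.0555) = 0.1153 K/W
ΣR = 8.081×10^-5 + 5.665×10^-6 + 0.7835 + 0.1153 = 0.8989 K/W
Q = ΔT/ΣR = (-182 °C − 23.9 °C)/0.8989 = -229.1 W
From the inner boundary to the polyurethane foam/cellular glass interface, ΣR_partial = 0.7836 K/W.
T_interface = T_in − Q·ΣR_partial = -182 °C − (-229.1)(0.7836) = -2.5 °C

T = -2.5 °C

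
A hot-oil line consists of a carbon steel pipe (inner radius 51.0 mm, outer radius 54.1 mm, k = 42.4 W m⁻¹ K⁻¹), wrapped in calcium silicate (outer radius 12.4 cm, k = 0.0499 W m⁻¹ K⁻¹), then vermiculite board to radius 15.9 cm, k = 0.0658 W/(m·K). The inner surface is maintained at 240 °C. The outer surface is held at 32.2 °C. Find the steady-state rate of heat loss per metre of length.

Series thermal resistances, inner to outer:
  R'_carbon steel = ln(0.0541/0.0510)/(2πk) = 0.05901/(2π·42.4) = 2.215×10^-4 m·K/W
  R'_calcium silicate = ln(0.124/0.0541)/(2πk) = 0.8294/(2π·0.0499) = 2.646 m·K/W
  R'_vermiculite board = ln(0.159/0.124)/(2πk) = 0.2486/(2π·0.0658) = 0.6014 m·K/W
ΣR = 2.215×10^-4 + 2.646 + 0.6014 = 3.248 m·K/W
Q' = ΔT/ΣR = (240 °C − 32.2 °C)/3.248 = 64.0 W/m

Q' = 64.0 W/m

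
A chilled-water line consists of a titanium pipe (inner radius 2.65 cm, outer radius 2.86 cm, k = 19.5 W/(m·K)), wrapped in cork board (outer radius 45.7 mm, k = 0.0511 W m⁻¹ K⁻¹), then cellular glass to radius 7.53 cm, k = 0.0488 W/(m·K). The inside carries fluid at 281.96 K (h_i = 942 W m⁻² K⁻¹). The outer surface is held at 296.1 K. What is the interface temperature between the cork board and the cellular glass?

Series thermal resistances, inner to outer:
  R'_conv,in = 1/(2πr h) = 1/(2π·0.0265·942) = 0.006376 m·K/W
  R'_titanium = ln(0.0286/0.0265)/(2πk) = 0.07626/(2π·19.5) = 6.224×10^-4 m·K/W
  R'_cork board = ln(0.0457/0.0286)/(2πk) = 0.4687/(2π·0.0511) = 1.460 m·K/W
  R'_cellular glass = ln(0.0753/0.0457)/(2πk) = 0.4994/(2π·0.0488) = 1.629 m·K/W
ΣR = 0.006376 + 6.224×10^-4 + 1.460 + 1.629 = 3.096 m·K/W
Q' = ΔT/ΣR = (281.96 K − 296.1 K)/3.096 = -4.567 W/m
From the inner boundary to the cork board/cellular glass interface, ΣR_partial = 1.467 m·K/W.
T_interface = T_in − Q'·ΣR_partial = 281.96 K − (-4.567)(1.467) = 288.7 K

T = 288.7 K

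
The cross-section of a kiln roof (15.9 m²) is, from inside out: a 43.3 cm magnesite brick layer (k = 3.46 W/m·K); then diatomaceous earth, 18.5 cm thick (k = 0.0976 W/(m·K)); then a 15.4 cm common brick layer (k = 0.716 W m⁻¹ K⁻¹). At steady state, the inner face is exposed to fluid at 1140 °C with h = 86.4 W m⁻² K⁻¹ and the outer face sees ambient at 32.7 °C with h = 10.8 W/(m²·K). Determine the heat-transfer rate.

Q = 7520 W

Series thermal resistances, inner to outer:
  R_conv,in = 1/(hA) = 1/(86.4·15.9) = 7.279×10^-4 K/W
  R_magnesite brick = L/(kA) = 0.433/(3.46·15.9) = 0.007871 K/W
  R_diatomaceous earth = L/(kA) = 0.185/(0.0976·15.9) = 0.1192 K/W
  R_common brick = L/(kA) = 0.154/(0.716·15.9) = 0.01353 K/W
  R_conv,out = 1/(hA) = 1/(10.8·15.9) = 0.005823 K/W
ΣR = 7.279×10^-4 + 0.007871 + 0.1192 + 0.01353 + 0.005823 = 0.1472 K/W
Q = ΔT/ΣR = (1140 °C − 32.7 °C)/0.1472 = 7520 W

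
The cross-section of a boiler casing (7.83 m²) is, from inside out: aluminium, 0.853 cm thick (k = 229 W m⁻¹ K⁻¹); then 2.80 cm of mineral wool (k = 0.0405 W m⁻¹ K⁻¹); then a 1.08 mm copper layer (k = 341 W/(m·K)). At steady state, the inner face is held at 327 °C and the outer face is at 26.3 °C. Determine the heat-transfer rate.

Resistance network (inner→outer):
  R_aluminium = L/(kA) = 0.00853/(229·7.83) = 4.757×10^-6 K/W
  R_mineral wool = L/(kA) = 0.0280/(0.0405·7.83) = 0.08830 K/W
  R_copper = L/(kA) = 0.00108/(341·7.83) = 4.045×10^-7 K/W
ΣR = 4.757×10^-6 + 0.08830 + 4.045×10^-7 = 0.08831 K/W
Q = ΔT/ΣR = (327 °C − 26.3 °C)/0.08831 = 3410 W

Q = 3410 W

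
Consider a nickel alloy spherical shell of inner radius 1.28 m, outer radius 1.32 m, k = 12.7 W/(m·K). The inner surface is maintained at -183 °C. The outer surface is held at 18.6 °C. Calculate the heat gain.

Q = 1360 kW

Q = 4πk·ΔT/(1/r₁ − 1/r₂) = 4π × 12.7 × 201.6 / (1/1.28 − 1/1.32) = 1.36×10^6 W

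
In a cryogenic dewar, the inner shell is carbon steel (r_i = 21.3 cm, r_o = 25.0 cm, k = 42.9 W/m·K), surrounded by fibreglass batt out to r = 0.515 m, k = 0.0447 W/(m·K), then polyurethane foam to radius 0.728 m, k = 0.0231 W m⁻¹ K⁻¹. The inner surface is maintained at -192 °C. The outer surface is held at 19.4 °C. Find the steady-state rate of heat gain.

Q = 37.6 W

Series thermal resistances, inner to outer:
  R_carbon steel = (1/0.213 − 1/0.250)/(4πk) = 0.6948/(4π·42.9) = 0.001289 K/W
  R_fibreglass batt = (1/0.250 − 1/0.515)/(4πk) = 2.058/(4π·0.0447) = 3.664 K/W
  R_polyurethane foam = (1/0.515 − 1/0.728)/(4πk) = 0.5681/(4π·0.0231) = 1.957 K/W
ΣR = 0.001289 + 3.664 + 1.957 = 5.622 K/W
Q = ΔT/ΣR = (-192 °C − 19.4 °C)/5.622 = -37.6 W
(Negative Q ⇒ heat flows inward; heat gain = 37.6 W.)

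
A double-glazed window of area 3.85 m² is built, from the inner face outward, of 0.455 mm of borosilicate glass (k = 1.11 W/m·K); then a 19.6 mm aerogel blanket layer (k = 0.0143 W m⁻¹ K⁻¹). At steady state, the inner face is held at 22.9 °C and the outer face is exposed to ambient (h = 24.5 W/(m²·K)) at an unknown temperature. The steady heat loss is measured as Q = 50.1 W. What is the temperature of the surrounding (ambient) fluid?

Series resistances:
  R_borosilicate glass = L/(kA) = 4.55×10^-4/(1.11·3.85) = 1.065×10^-4 K/W
  R_aerogel blanket = L/(kA) = 0.0196/(0.0143·3.85) = 0.3560 K/W
  R_conv,out = 1/(hA) = 1/(24.5·3.85) = 0.01060 K/W
ΣR = 0.3667 K/W
ΔT = Q·ΣR = 50.1 × 0.3667 = 18.37 K
Heat flows outward, so T_out = T_in − ΔT = 22.9 − 18.37 = 4.53 °C

T_out = 4.53 °C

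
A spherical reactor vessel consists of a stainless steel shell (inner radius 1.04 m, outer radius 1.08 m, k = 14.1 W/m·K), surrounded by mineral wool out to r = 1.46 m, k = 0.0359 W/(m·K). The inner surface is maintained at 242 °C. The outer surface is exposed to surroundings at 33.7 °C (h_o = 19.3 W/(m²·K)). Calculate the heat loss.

Series thermal resistances, inner to outer:
  R_stainless steel = (1/1.04 − 1/1.08)/(4πk) = 0.03561/(4π·14.1) = 2.010×10^-4 K/W
  R_mineral wool = (1/1.08 − 1/1.46)/(4πk) = 0.2410/(4π·0.0359) = 0.5342 K/W
  R_conv,out = 1/(4πr²h) = 1/(4π·1.46²·19.3) = 0.001934 K/W
ΣR = 2.010×10^-4 + 0.5342 + 0.001934 = 0.5363 K/W
Q = ΔT/ΣR = (242 °C − 33.7 °C)/0.5363 = 388 W

Q = 388 W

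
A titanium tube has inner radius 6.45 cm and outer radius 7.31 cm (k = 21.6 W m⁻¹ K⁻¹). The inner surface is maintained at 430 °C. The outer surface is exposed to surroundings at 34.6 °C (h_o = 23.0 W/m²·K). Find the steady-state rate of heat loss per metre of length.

Q' = 4.14 kW/m

Resistance network (inner→outer):
  R'_titanium = ln(0.0731/0.0645)/(2πk) = 0.1252/(2π·21.6) = 9.222×10^-4 m·K/W
  R'_conv,out = 1/(2πr h) = 1/(2π·0.0731·23.0) = 0.09466 m·K/W
ΣR = 9.222×10^-4 + 0.09466 = 0.09558 m·K/W
Q' = ΔT/ΣR = (430 °C − 34.6 °C)/0.09558 = 4140 W/m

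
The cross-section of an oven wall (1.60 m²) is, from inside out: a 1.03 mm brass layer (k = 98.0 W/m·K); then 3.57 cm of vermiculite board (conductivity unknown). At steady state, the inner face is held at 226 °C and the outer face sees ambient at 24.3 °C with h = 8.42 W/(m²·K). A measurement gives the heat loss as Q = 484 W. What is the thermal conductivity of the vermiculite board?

ΣR = ΔT/Q = |226 − 24.3|/484 = 0.4167 K/W
Known resistances:
  R_brass = L/(kA) = 0.00103/(98.0·1.60) = 6.569×10^-6 K/W
  R_conv,out = 1/(hA) = 1/(8.42·1.60) = 0.07423 K/W
R_vermiculite board = ΣR − ΣR_known = 0.4167 − 0.07424 = 0.3425 K/W
L/(kA) = 0.3425 ⇒ k = 0.0357/(0.3425·1.60) = 0.0651 W/m·K

k = 0.0651 W/m·K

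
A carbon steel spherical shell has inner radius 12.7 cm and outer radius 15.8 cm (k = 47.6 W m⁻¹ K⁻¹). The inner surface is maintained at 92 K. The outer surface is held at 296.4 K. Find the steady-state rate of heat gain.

Q = 4πk·ΔT/(1/r₁ − 1/r₂) = 4π × 47.6 × 204.4 / (1/0.127 − 1/0.158) = 79100 W

Q = 79.1 kW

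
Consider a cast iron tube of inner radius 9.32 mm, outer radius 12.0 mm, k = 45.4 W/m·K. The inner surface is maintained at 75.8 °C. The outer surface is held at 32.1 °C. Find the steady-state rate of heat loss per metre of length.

Q' = 49.3 kW/m

Q' = 2πk·ΔT/ln(r₂/r₁) = 2π × 45.4 × 43.7 / ln(0.0120/0.00932) = 49300 W/m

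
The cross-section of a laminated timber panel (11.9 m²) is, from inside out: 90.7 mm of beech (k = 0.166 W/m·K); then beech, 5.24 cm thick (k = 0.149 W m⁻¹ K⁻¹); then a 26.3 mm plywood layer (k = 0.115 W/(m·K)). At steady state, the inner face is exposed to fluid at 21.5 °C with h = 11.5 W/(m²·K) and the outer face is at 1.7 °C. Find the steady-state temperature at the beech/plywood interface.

Resistance network (inner→outer):
  R_conv,in = 1/(hA) = 1/(11.5·11.9) = 0.007307 K/W
  R_beech = L/(kA) = 0.0907/(0.166·11.9) = 0.04591 K/W
  R_beech = L/(kA) = 0.0524/(0.149·11.9) = 0.02955 K/W
  R_plywood = L/(kA) = 0.0263/(0.115·11.9) = 0.01922 K/W
ΣR = 0.007307 + 0.04591 + 0.02955 + 0.01922 = 0.1020 K/W
Q = ΔT/ΣR = (21.5 °C − 1.7 °C)/0.1020 = 194.1 W
From the inner boundary to the beech/plywood interface, ΣR_partial = 0.08277 K/W.
T_interface = T_in − Q·ΣR_partial = 21.5 °C − (194.1)(0.08277) = 5.43 °C

T = 5.43 °C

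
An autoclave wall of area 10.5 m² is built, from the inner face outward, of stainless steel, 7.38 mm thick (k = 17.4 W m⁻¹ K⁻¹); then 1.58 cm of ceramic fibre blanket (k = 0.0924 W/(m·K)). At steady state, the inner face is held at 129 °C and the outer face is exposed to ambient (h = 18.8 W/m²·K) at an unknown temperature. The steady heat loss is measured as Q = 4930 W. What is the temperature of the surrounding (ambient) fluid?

Series resistances:
  R_stainless steel = L/(kA) = 0.00738/(17.4·10.5) = 4.039×10^-5 K/W
  R_ceramic fibre blanket = L/(kA) = 0.0158/(0.0924·10.5) = 0.01629 K/W
  R_conv,out = 1/(hA) = 1/(18.8·10.5) = 0.005066 K/W
ΣR = 0.02139 K/W
ΔT = Q·ΣR = 4930 × 0.02139 = 105.5 K
Heat flows outward, so T_out = T_in − ΔT = 129 − 105.5 = 23.5 °C

T_out = 23.5 °C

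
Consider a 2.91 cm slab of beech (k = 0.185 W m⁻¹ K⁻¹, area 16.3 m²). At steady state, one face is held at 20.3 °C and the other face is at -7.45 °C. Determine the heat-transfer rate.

Q = 2.88 kW

Q = kA·ΔT/L = 0.185 × 16.3 × |20.3 °C − -7.45 °C| / 0.0291 = 2880 W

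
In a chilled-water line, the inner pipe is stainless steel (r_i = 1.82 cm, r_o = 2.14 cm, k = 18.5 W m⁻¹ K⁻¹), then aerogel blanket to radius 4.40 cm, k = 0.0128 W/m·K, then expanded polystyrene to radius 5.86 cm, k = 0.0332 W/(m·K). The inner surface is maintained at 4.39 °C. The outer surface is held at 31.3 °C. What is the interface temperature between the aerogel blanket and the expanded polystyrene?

Treat each layer as a resistance in series:
  R'_stainless steel = ln(0.0214/0.0182)/(2πk) = 0.1620/(2π·18.5) = 0.001393 m·K/W
  R'_aerogel blanket = ln(0.0440/0.0214)/(2πk) = 0.7208/(2π·0.0128) = 8.962 m·K/W
  R'_expanded polystyrene = ln(0.0586/0.0440)/(2πk) = 0.2865/(2π·0.0332) = 1.374 m·K/W
ΣR = 0.001393 + 8.962 + 1.374 = 10.34 m·K/W
Q' = ΔT/ΣR = (4.39 °C − 31.3 °C)/10.34 = -2.603 W/m
From the inner boundary to the aerogel blanket/expanded polystyrene interface, ΣR_partial = 8.963 m·K/W.
T_interface = T_in − Q'·ΣR_partial = 4.39 °C − (-2.603)(8.963) = 27.7 °C

T = 27.7 °C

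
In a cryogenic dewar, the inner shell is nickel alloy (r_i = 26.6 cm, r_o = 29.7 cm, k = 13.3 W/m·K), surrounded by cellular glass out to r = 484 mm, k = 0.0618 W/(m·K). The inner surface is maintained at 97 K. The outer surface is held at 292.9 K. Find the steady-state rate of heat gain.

Q = 117 W

Resistance network (inner→outer):
  R_nickel alloy = (1/0.266 − 1/0.297)/(4πk) = 0.3924/(4π·13.3) = 0.002348 K/W
  R_cellular glass = (1/0.297 − 1/0.484)/(4πk) = 1.301/(4π·0.0618) = 1.675 K/W
ΣR = 0.002348 + 1.675 = 1.677 K/W
Q = ΔT/ΣR = (97 K − 292.9 K)/1.677 = -117 W
(Negative Q ⇒ heat flows inward; heat gain = 117 W.)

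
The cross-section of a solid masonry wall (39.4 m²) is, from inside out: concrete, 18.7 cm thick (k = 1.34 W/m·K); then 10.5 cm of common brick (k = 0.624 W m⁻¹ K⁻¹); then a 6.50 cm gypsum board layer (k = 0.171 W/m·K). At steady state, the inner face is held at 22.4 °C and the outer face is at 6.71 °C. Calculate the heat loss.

Series thermal resistances, inner to outer:
  R_concrete = L/(kA) = 0.187/(1.34·39.4) = 0.003542 K/W
  R_common brick = L/(kA) = 0.105/(0.624·39.4) = 0.004271 K/W
  R_gypsum board = L/(kA) = 0.0650/(0.171·39.4) = 0.009648 K/W
ΣR = 0.003542 + 0.004271 + 0.009648 = 0.01746 K/W
Q = ΔT/ΣR = (22.4 °C − 6.71 °C)/0.01746 = 899 W

Q = 899 W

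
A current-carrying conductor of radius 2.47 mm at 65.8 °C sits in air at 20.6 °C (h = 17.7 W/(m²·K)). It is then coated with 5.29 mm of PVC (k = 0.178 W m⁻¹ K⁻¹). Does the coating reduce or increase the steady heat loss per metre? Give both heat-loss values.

Critical radius for a cylinder: r_cr = k/h = 0.0101 m = 1.01 cm.
Outer radius after coating: r₂ = 0.00247 + 0.00529 = 0.00776 m.
Since r₁ < r_cr and r₂ ≤ r_cr, the coating moves toward the maximum at r_cr — heat loss rises.
Bare: R = 1/(2πr₁h) = 3.640 m·K/W; Q = 45.2/3.640 = 12.4 W/m.
Coated: R = R_cond + R_conv = 2.182 m·K/W; Q = 45.2/2.182 = 20.7 W/m.

increases: 12.4 → 20.7 W/m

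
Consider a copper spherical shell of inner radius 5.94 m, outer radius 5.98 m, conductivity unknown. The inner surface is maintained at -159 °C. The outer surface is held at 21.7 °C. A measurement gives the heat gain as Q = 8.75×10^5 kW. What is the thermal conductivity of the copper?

k = 434 W/m·K

ΣR = ΔT/Q = |-159 − 21.7|/8.75×10^8 = 2.065×10^-7 K/W
(1/r₁−1/r₂)/(4πk) = 2.065×10^-7 ⇒ k = 0.001126/(4π·2.065×10^-7) = 434 W/m·K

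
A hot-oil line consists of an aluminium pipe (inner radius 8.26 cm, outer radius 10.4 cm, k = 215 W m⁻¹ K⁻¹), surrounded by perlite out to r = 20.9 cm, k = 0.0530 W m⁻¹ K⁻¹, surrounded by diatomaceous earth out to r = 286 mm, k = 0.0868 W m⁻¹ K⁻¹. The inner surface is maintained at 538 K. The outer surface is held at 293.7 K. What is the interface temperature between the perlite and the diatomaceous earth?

Resistance network (inner→outer):
  R'_aluminium = ln(0.104/0.0826)/(2πk) = 0.2304/(2π·215) = 1.705×10^-4 m·K/W
  R'_perlite = ln(0.209/0.104)/(2πk) = 0.6979/(2π·0.0530) = 2.096 m·K/W
  R'_diatomaceous earth = ln(0.286/0.209)/(2πk) = 0.3137/(2π·0.0868) = 0.5751 m·K/W
ΣR = 1.705×10^-4 + 2.096 + 0.5751 = 2.671 m·K/W
Q' = ΔT/ΣR = (538 K − 293.7 K)/2.671 = 91.46 W/m
From the inner boundary to the perlite/diatomaceous earth interface, ΣR_partial = 2.096 m·K/W.
T_interface = T_in − Q'·ΣR_partial = 538 K − (91.46)(2.096) = 346.3 K

T = 346.3 K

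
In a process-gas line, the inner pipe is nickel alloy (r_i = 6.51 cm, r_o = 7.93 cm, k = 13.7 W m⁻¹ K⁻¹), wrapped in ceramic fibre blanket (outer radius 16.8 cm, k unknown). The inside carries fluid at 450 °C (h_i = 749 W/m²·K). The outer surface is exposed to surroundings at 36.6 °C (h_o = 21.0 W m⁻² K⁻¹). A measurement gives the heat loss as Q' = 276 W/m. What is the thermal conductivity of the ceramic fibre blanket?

ΣR = ΔT/Q' = |450 − 36.6|/276 = 1.498 m·K/W
Known resistances:
  R'_conv,in = 1/(2πr h) = 1/(2π·0.0651·749) = 0.003264 m·K/W
  R'_nickel alloy = ln(0.0793/0.0651)/(2πk) = 0.1973/(2π·13.7) = 0.002292 m·K/W
  R'_conv,out = 1/(2πr h) = 1/(2π·0.168·21.0) = 0.04511 m·K/W
R_ceramic fibre blanket = ΣR − ΣR_known = 1.498 − 0.05067 = 1.447 m·K/W
ln(r₂/r₁)/(2πk) = 1.447 ⇒ k = 0.7507/(2π·1.447) = 0.0826 W/m·K

k = 0.0826 W/m·K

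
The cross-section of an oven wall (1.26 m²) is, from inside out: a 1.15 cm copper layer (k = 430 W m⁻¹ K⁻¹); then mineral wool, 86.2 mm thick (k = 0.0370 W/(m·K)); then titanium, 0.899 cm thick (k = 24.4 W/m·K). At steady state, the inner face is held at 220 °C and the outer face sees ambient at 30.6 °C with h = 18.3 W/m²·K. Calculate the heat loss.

Q = 100 W

Series thermal resistances, inner to outer:
  R_copper = L/(kA) = 0.0115/(430·1.26) = 2.123×10^-5 K/W
  R_mineral wool = L/(kA) = 0.0862/(0.0370·1.26) = 1.849 K/W
  R_titanium = L/(kA) = 0.00899/(24.4·1.26) = 2.924×10^-4 K/W
  R_conv,out = 1/(hA) = 1/(18.3·1.26) = 0.04337 K/W
ΣR = 2.123×10^-5 + 1.849 + 2.924×10^-4 + 0.04337 = 1.893 K/W
Q = ΔT/ΣR = (220 °C − 30.6 °C)/1.893 = 100 W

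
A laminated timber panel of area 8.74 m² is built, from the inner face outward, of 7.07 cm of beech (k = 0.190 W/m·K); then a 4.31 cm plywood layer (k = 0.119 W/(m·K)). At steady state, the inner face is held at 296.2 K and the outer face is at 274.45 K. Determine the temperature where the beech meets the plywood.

Series thermal resistances, inner to outer:
  R_beech = L/(kA) = 0.0707/(0.190·8.74) = 0.04257 K/W
  R_plywood = L/(kA) = 0.0431/(0.119·8.74) = 0.04144 K/W
ΣR = 0.04257 + 0.04144 = 0.08401 K/W
Q = ΔT/ΣR = (296.2 K − 274.45 K)/0.08401 = 258.9 W
From the inner boundary to the beech/plywood interface, ΣR_partial = 0.04257 K/W.
T_interface = T_in − Q·ΣR_partial = 296.2 K − (258.9)(0.04257) = 285.2 K

T = 285.2 K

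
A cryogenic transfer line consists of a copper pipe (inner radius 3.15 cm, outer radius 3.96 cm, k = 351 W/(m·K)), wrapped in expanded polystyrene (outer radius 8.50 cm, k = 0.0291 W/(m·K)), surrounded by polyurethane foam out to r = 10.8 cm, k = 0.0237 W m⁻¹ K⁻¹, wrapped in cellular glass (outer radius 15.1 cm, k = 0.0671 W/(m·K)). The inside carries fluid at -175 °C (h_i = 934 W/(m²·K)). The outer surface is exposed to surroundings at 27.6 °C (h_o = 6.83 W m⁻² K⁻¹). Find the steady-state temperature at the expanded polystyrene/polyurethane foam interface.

T = -49.3 °C

Treat each layer as a resistance in series:
  R'_conv,in = 1/(2πr h) = 1/(2π·0.0315·934) = 0.005410 m·K/W
  R'_copper = ln(0.0396/0.0315)/(2πk) = 0.2288/(2π·351) = 1.038×10^-4 m·K/W
  R'_expanded polystyrene = ln(0.0850/0.0396)/(2πk) = 0.7638/(2π·0.0291) = 4.178 m·K/W
  R'_polyurethane foam = ln(0.108/0.0850)/(2πk) = 0.2395/(2π·0.0237) = 1.608 m·K/W
  R'_cellular glass = ln(0.151/0.108)/(2πk) = 0.3351/(2π·0.0671) = 0.7949 m·K/W
  R'_conv,out = 1/(2πr h) = 1/(2π·0.151·6.83) = 0.1543 m·K/W
ΣR = 0.005410 + 1.038×10^-4 + 4.178 + 1.608 + 0.7949 + 0.1543 = 6.741 m·K/W
Q' = ΔT/ΣR = (-175 °C − 27.6 °C)/6.741 = -30.05 W/m
From the inner boundary to the expanded polystyrene/polyurethane foam interface, ΣR_partial = 4.184 m·K/W.
T_interface = T_in − Q'·ΣR_partial = -175 °C − (-30.05)(4.184) = -49.3 °C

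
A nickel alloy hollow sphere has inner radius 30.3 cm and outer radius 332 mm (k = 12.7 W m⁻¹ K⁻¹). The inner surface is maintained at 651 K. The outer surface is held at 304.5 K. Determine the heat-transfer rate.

Q = 192 kW

Q = 4πk·ΔT/(1/r₁ − 1/r₂) = 4π × 12.7 × 346.5 / (1/0.303 − 1/0.332) = 1.92×10^5 W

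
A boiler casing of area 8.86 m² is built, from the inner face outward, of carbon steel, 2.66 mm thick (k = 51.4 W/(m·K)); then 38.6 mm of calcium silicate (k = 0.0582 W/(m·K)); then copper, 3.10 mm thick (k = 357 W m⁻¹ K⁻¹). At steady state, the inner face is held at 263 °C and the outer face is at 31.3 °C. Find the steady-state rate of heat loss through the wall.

Resistance network (inner→outer):
  R_carbon steel = L/(kA) = 0.00266/(51.4·8.86) = 5.841×10^-6 K/W
  R_calcium silicate = L/(kA) = 0.0386/(0.0582·8.86) = 0.07486 K/W
  R_copper = L/(kA) = 0.00310/(357·8.86) = 9.801×10^-7 K/W
ΣR = 5.841×10^-6 + 0.07486 + 9.801×10^-7 = 0.07487 K/W
Q = ΔT/ΣR = (263 °C − 31.3 °C)/0.07487 = 3090 W

Q = 3.09 kW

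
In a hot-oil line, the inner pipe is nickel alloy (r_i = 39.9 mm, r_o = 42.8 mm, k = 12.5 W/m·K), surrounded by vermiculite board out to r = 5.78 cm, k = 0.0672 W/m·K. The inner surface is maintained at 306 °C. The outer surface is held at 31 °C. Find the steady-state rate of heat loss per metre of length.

Q' = 386 W/m

Resistance network (inner→outer):
  R'_nickel alloy = ln(0.0428/0.0399)/(2πk) = 0.07016/(2π·12.5) = 8.933×10^-4 m·K/W
  R'_vermiculite board = ln(0.0578/0.0428)/(2πk) = 0.3005/(2π·0.0672) = 0.7116 m·K/W
ΣR = 8.933×10^-4 + 0.7116 = 0.7125 m·K/W
Q' = ΔT/ΣR = (306 °C − 31 °C)/0.7125 = 386 W/m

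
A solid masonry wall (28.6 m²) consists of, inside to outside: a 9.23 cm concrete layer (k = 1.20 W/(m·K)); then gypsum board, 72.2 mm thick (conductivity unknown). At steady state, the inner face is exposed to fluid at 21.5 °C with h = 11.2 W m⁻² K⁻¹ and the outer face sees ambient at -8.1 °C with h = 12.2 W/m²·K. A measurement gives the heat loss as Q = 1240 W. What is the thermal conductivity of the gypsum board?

k = 0.166 W/m·K

ΣR = ΔT/Q = |21.5 − -8.1|/1240 = 0.02387 K/W
Known resistances:
  R_conv,in = 1/(hA) = 1/(11.2·28.6) = 0.003122 K/W
  R_concrete = L/(kA) = 0.0923/(1.20·28.6) = 0.002689 K/W
  R_conv,out = 1/(hA) = 1/(12.2·28.6) = 0.002866 K/W
R_gypsum board = ΣR − ΣR_known = 0.02387 − 0.008677 = 0.01519 K/W
L/(kA) = 0.01519 ⇒ k = 0.0722/(0.01519·28.6) = 0.166 W/m·K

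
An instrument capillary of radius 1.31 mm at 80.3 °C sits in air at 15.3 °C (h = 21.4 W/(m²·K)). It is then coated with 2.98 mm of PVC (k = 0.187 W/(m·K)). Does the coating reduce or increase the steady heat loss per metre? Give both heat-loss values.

increases: 11.4 → 23.7 W/m

Critical radius for a cylinder: r_cr = k/h = 0.00874 m = 0.874 cm.
Outer radius after coating: r₂ = 0.00131 + 0.00298 = 0.00429 m.
Since r₁ < r_cr and r₂ ≤ r_cr, the coating moves toward the maximum at r_cr — heat loss rises.
Bare: R = 1/(2πr₁h) = 5.677 m·K/W; Q = 65/5.677 = 11.4 W/m.
Coated: R = R_cond + R_conv = 2.743 m·K/W; Q = 65/2.743 = 23.7 W/m.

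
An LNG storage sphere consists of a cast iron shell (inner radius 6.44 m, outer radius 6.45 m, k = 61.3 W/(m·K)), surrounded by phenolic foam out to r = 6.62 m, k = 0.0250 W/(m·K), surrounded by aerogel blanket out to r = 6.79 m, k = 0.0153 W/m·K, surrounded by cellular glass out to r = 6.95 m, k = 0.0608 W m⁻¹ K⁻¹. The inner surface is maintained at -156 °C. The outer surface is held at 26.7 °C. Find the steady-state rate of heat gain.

Treat each layer as a resistance in series:
  R_cast iron = (1/6.44 − 1/6.45)/(4πk) = 2.407×10^-4/(4π·61.3) = 3.125×10^-7 K/W
  R_phenolic foam = (1/6.45 − 1/6.62)/(4πk) = 0.003981/(4π·0.0250) = 0.01267 K/W
  R_aerogel blanket = (1/6.62 − 1/6.79)/(4πk) = 0.003782/(4π·0.0153) = 0.01967 K/W
  R_cellular glass = (1/6.79 − 1/6.95)/(4πk) = 0.003391/(4π·0.0608) = 0.004438 K/W
ΣR = 3.125×10^-7 + 0.01267 + 0.01967 + 0.004438 = 0.03678 K/W
Q = ΔT/ΣR = (-156 °C − 26.7 °C)/0.03678 = -4970 W
(Negative Q ⇒ heat flows inward; heat gain = 4970 W.)

Q = 4970 W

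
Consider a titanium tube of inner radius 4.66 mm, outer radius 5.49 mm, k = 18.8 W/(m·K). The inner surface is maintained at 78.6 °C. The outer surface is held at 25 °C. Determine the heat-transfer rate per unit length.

Q' = 2πk·ΔT/ln(r₂/r₁) = 2π × 18.8 × 53.6 / ln(0.00549/0.00466) = 38600 W/m

Q' = 38600 W/m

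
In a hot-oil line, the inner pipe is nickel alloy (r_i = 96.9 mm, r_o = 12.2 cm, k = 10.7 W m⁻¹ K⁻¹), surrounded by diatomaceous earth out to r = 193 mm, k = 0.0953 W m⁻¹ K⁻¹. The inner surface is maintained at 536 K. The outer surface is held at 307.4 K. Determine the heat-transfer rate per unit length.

Q' = 297 W/m

Resistance network (inner→outer):
  R'_nickel alloy = ln(0.122/0.0969)/(2πk) = 0.2303/(2π·10.7) = 0.003426 m·K/W
  R'_diatomaceous earth = ln(0.193/0.122)/(2πk) = 0.4587/(2π·0.0953) = 0.7660 m·K/W
ΣR = 0.003426 + 0.7660 = 0.7694 m·K/W
Q' = ΔT/ΣR = (536 K − 307.4 K)/0.7694 = 297 W/m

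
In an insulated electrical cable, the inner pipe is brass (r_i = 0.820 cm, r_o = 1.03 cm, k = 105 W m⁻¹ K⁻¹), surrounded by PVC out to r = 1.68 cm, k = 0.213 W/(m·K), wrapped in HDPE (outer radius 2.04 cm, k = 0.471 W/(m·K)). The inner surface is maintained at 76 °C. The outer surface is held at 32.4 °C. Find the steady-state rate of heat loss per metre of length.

Treat each layer as a resistance in series:
  R'_brass = ln(0.0103/0.00820)/(2πk) = 0.2280/(2π·105) = 3.456×10^-4 m·K/W
  R'_PVC = ln(0.0168/0.0103)/(2πk) = 0.4892/(2π·0.213) = 0.3656 m·K/W
  R'_HDPE = ln(0.0204/0.0168)/(2πk) = 0.1942/(2π·0.471) = 0.06561 m·K/W
ΣR = 3.456×10^-4 + 0.3656 + 0.06561 = 0.4316 m·K/W
Q' = ΔT/ΣR = (76 °C − 32.4 °C)/0.4316 = 101 W/m

Q' = 101 W/m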